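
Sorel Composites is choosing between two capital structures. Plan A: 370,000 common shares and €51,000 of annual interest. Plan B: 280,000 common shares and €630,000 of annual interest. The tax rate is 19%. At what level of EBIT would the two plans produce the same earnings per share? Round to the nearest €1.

€2,431,333

At indifference, (EBIT − 51,000)(1 − t)/370,000 = (EBIT − 630,000)(1 − t)/280,000.
Cancelling (1 − t) and cross-multiplying: 280,000·(EBIT − 51,000) = 370,000·(EBIT − 630,000).
EBIT × (370,000 − 280,000) = 630,000 × 370,000 − 51,000 × 280,000 = 218,820,000,000, so EBIT = 218,820,000,000 ÷ 90,000 = 2,431,333.33.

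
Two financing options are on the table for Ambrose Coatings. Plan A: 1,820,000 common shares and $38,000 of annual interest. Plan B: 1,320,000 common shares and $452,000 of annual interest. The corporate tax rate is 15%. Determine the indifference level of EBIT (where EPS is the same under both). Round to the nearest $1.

$1,544,960

At indifference, (EBIT − 38,000)(1 − t)/1,820,000 = (EBIT − 452,000)(1 − t)/1,320,000.
Cancelling (1 − t) and cross-multiplying: 1,320,000·(EBIT − 38,000) = 1,820,000·(EBIT − 452,000).
Solving, EBIT = (452,000·1,820,000 − 38,000·1,320,000) / (1,820,000 − 1,320,000) = 772,480,000,000 / 500,000 = 1,544,960.00.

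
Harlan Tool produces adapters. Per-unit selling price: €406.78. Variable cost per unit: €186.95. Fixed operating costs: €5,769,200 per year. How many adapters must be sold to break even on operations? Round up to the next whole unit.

26,244 adapters

Each unit contributes €406.78 − €186.95 = €219.83.
Break-even volume = fixed costs ÷ CM per unit = €5,769,200 ÷ €219.83 = 26,243.92, so 26,244 adapters.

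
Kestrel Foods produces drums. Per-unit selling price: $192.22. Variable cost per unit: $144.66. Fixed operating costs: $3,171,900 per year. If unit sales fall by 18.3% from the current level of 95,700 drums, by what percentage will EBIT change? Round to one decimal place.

-60.4%

At 95,700 units, contribution = 95,700 × $47.56 = $4,551,492.00.
Operating income = contribution − fixed costs = $4,551,492.00 − $3,171,900 = $1,379,592.00.
DOL = contribution ÷ EBIT = $4,551,492.00 ÷ $1,379,592.00 = 3.2992.
Operating income changes by 3.2992 × -18.3% = -60.4%.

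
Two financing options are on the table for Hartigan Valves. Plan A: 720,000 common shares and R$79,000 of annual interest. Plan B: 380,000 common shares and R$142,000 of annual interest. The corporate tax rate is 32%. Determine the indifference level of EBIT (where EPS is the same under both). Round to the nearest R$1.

At indifference, (EBIT − 79,000)(1 − t)/720,000 = (EBIT − 142,000)(1 − t)/380,000.
Cancelling (1 − t) and cross-multiplying: 380,000·(EBIT − 79,000) = 720,000·(EBIT − 142,000).
EBIT × (720,000 − 380,000) = 142,000 × 720,000 − 79,000 × 380,000 = 72,220,000,000, so EBIT = 72,220,000,000 ÷ 340,000 = 212,411.76.

R$212,412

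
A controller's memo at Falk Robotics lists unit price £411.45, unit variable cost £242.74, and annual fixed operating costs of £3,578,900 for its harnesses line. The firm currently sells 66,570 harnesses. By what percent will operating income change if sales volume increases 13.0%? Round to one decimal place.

Total contribution margin = 66,570 × £168.71 = £11,231,024.70.
Operating income = contribution − fixed costs = £11,231,024.70 − £3,578,900 = £7,652,124.70.
So DOL = total CM / EBIT = £11,231,024.70 / £7,652,124.70 = 1.4677.
Operating income changes by 1.4677 × +13.0% = +19.1%.

+19.1%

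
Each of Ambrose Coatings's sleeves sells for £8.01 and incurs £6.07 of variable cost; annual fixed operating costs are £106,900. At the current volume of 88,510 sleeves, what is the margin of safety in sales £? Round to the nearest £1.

Unit CM = price − variable cost = £8.01 − £6.07 = £1.94. Break-even units = £106,900 ÷ £1.94 = 55,103.09; break-even revenue = 55,103.09 × £8.01 = £441,375.77.
Current sales = 88,510 × £8.01 = £708,965.10.
Margin of safety = £708,965.10 − £441,375.77 = £267,589.

£267,589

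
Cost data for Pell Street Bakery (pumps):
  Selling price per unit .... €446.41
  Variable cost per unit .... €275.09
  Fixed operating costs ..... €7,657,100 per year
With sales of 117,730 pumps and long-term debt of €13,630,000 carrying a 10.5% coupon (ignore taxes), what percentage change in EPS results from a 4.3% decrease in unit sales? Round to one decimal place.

At 117,730 units, contribution = 117,730 × €171.32 = €20,169,503.60.
Subtracting fixed costs: EBIT = €20,169,503.60 − €7,657,100 = €12,512,403.60.
After interest of €1,431,150.00, pre-tax earnings = €11,081,253.60.
Degree of combined leverage = contribution ÷ (EBIT − I) = €20,169,503.60 ÷ €11,081,253.60 = 1.8201.
%ΔEPS = DCL × %ΔSales = 1.8201 × -4.3% = -7.8%.

-7.8%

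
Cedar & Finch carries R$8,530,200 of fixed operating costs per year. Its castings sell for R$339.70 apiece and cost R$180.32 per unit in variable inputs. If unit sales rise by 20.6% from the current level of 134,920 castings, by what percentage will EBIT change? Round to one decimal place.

Total contribution margin = 134,920 × R$159.38 = R$21,503,549.60.
EBIT = R$21,503,549.60 − R$8,530,200 = R$12,973,349.60.
DOL = contribution ÷ EBIT = R$21,503,549.60 ÷ R$12,973,349.60 = 1.6575.
Operating income changes by 1.6575 × +20.6% = +34.1%.

+34.1%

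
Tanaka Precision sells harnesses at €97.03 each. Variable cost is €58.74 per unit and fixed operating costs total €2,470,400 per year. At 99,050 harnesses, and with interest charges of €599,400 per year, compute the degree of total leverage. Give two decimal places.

5.25

Contribution at this volume is 99,050 × €38.29 = €3,792,624.50.
Subtracting fixed costs: EBIT = €3,792,624.50 − €2,470,400 = €1,322,224.50. Interest = €599,400.00.
DOL = €3,792,624.50 ÷ €1,322,224.50 = 2.8684; DFL = €1,322,224.50 ÷ €722,824.50 = 1.8292.
Combined leverage = 2.8684 × 1.8292 = 5.2469.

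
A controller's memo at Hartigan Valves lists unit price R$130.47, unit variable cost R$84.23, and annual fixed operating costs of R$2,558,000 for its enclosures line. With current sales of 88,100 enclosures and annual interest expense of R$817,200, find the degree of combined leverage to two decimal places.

5.83

At 88,100 units, contribution = 88,100 × R$46.24 = R$4,073,744.00.
Subtracting fixed costs: EBIT = R$4,073,744.00 − R$2,558,000 = R$1,515,744.00. Interest = R$817,200.00.
DOL = R$4,073,744.00 ÷ R$1,515,744.00 = 2.6876; DFL = R$1,515,744.00 ÷ R$698,544.00 = 2.1699.
DCL = DOL × DFL = 2.6876 × 2.1699 = 5.8318.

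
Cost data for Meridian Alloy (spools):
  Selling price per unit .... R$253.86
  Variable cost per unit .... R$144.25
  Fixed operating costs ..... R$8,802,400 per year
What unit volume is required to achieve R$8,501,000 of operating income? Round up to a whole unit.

157,864 spools

Contribution margin per unit = R$253.86 − R$144.25 = R$109.61.
Units = (FC + target) / CM = (R$8,802,400 + R$8,501,000) / R$109.61 = 157,863.33, so 157,864 spools.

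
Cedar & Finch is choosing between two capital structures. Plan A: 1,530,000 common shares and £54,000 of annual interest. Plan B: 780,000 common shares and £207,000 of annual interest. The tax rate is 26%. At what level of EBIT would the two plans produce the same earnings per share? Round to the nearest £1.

£366,120

Set EPS_A = EPS_B: (EBIT − £54,000)(1 − 0.26) ÷ 1,530,000 = (EBIT − £207,000)(1 − 0.26) ÷ 780,000.
Cancelling (1 − t) and cross-multiplying: 780,000·(EBIT − 54,000) = 1,530,000·(EBIT − 207,000).
Solving, EBIT = (207,000·1,530,000 − 54,000·780,000) / (1,530,000 − 780,000) = 274,590,000,000 / 750,000 = 366,120.00.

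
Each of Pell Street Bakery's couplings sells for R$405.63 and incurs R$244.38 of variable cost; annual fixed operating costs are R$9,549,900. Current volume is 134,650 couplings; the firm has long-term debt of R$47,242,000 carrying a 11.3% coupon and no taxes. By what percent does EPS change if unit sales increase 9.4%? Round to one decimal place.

+29.9%

At 134,650 units, contribution = 134,650 × R$161.25 = R$21,712,312.50.
Subtracting fixed costs: EBIT = R$21,712,312.50 − R$9,549,900 = R$12,162,412.50.
After interest of R$5,338,346.00, pre-tax earnings = R$6,824,066.50.
DCL = total CM / (EBIT − I) = R$21,712,312.50 / R$6,824,066.50 = 3.1817.
%ΔEPS = DCL × %ΔSales = 3.1817 × +9.4% = +29.9%.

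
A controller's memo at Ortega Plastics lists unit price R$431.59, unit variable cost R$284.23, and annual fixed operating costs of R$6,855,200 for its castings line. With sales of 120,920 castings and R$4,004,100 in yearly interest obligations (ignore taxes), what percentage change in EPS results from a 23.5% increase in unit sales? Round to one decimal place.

+60.2%

At 120,920 units, contribution = 120,920 × R$147.36 = R$17,818,771.20.
Subtracting fixed costs: EBIT = R$17,818,771.20 − R$6,855,200 = R$10,963,571.20.
After interest of R$4,004,100.00, pre-tax earnings = R$6,959,471.20.
Degree of combined leverage = contribution ÷ (EBIT − I) = R$17,818,771.20 ÷ R$6,959,471.20 = 2.5604.
%ΔEPS = DCL × %ΔSales = 2.5604 × +23.5% = +60.2%.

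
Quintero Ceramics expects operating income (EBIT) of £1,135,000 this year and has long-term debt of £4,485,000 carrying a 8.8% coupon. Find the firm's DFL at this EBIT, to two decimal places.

1.53

Annual interest charges come to £394,680.00.
DFL = EBIT ÷ (EBIT − I) = £1,135,000 ÷ (£1,135,000 − £394,680.00) = £1,135,000 ÷ £740,320.00 = 1.5331.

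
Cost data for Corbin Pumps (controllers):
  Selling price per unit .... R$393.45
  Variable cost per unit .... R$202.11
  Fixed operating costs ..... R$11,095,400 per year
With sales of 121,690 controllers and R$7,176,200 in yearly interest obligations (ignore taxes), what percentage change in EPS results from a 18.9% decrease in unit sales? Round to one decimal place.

Contribution at this volume is 121,690 × R$191.34 = R$23,284,164.60.
Operating income = contribution − fixed costs = R$23,284,164.60 − R$11,095,400 = R$12,188,764.60.
Interest = R$7,176,200.00, so EBIT − I = R$5,012,564.60.
DCL = total CM / (EBIT − I) = R$23,284,164.60 / R$5,012,564.60 = 4.6452.
EPS therefore changes by 4.6452 × (-18.9%) = -87.8%.

-87.8%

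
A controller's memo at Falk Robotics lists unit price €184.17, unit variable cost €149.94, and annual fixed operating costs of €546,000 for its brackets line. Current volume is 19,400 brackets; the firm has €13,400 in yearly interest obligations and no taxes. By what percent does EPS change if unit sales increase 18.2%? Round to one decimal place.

+115.5%

Total contribution margin = 19,400 × €34.23 = €664,062.00.
Operating income = contribution − fixed costs = €664,062.00 − €546,000 = €118,062.00.
Interest = €13,400.00, so EBIT − I = €104,662.00.
DCL = total CM / (EBIT − I) = €664,062.00 / €104,662.00 = 6.3448.
EPS therefore changes by 6.3448 × (+18.2%) = +115.5%.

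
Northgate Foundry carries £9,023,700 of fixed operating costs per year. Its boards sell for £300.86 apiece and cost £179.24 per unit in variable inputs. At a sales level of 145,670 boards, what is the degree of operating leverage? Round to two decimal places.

At 145,670 units, contribution = 145,670 × £121.62 = £17,716,385.40.
Subtracting fixed costs: EBIT = £17,716,385.40 − £9,023,700 = £8,692,685.40.
So DOL = total CM / EBIT = £17,716,385.40 / £8,692,685.40 = 2.0381.

2.04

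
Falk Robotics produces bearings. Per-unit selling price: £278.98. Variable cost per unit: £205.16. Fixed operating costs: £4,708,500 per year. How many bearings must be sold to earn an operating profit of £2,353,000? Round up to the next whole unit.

Contribution margin per unit = £278.98 − £205.16 = £73.82.
Units = (FC + target) / CM = (£4,708,500 + £2,353,000) / £73.82 = 95,658.36, so 95,659 bearings.

95,659 bearings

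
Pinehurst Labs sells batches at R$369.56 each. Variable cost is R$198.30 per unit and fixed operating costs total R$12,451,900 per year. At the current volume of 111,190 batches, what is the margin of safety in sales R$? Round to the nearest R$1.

Each unit contributes R$369.56 − R$198.30 = R$171.26. Break-even units = R$12,451,900 ÷ R$171.26 = 72,707.58; break-even revenue = 72,707.58 × R$369.56 = R$26,869,812.94.
Current sales = 111,190 × R$369.56 = R$41,091,376.40.
Margin of safety = R$41,091,376.40 − R$26,869,812.94 = R$14,221,563.

R$14,221,563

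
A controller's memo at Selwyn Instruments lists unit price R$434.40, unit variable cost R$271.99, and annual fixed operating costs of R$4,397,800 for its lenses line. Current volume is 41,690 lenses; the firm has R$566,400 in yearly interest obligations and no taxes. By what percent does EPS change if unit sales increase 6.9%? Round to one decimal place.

Total contribution margin = 41,690 × R$162.41 = R$6,770,872.90.
Subtracting fixed costs: EBIT = R$6,770,872.90 − R$4,397,800 = R$2,373,072.90.
Interest = R$566,400.00, so EBIT − I = R$1,806,672.90.
DCL = total CM / (EBIT − I) = R$6,770,872.90 / R$1,806,672.90 = 3.7477.
%ΔEPS = DCL × %ΔSales = 3.7477 × +6.9% = +25.9%.

+25.9%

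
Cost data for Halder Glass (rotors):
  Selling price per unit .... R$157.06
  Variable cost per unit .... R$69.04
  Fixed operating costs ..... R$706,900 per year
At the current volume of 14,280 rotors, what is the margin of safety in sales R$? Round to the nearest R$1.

Contribution margin per unit = R$157.06 − R$69.04 = R$88.02. Break-even units = R$706,900 ÷ R$88.02 = 8,031.13; break-even revenue = 8,031.13 × R$157.06 = R$1,261,369.17.
Actual sales revenue = 14,280 × R$157.06 = R$2,242,816.80.
Margin of safety = R$2,242,816.80 − R$1,261,369.17 = R$981,448.

R$981,448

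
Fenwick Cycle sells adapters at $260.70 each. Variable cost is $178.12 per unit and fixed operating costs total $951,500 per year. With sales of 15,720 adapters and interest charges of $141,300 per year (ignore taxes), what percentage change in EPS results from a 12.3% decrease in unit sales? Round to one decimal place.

At 15,720 units, contribution = 15,720 × $82.58 = $1,298,157.60.
Operating income = contribution − fixed costs = $1,298,157.60 − $951,500 = $346,657.60.
After interest of $141,300.00, pre-tax earnings = $205,357.60.
DCL = total CM / (EBIT − I) = $1,298,157.60 / $205,357.60 = 6.3214.
EPS therefore changes by 6.3214 × (-12.3%) = -77.8%.

-77.8%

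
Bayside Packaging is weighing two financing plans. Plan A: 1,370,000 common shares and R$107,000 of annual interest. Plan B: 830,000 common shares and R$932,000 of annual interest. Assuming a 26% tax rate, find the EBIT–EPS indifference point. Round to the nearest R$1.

Set EPS_A = EPS_B: (EBIT − R$107,000)(1 − 0.26) ÷ 1,370,000 = (EBIT − R$932,000)(1 − 0.26) ÷ 830,000.
The (1 − t) factor cancels: (EBIT − 107,000) × 830,000 = (EBIT − 932,000) × 1,370,000.
Solving, EBIT = (932,000·1,370,000 − 107,000·830,000) / (1,370,000 − 830,000) = 1,188,030,000,000 / 540,000 = 2,200,055.56.

R$2,200,056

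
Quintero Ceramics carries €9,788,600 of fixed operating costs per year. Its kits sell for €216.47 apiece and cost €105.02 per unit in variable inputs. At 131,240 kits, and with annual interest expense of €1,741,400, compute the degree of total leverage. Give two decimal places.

Total contribution margin = 131,240 × €111.45 = €14,626,698.00.
Subtracting fixed costs: EBIT = €14,626,698.00 − €9,788,600 = €4,838,098.00. Interest = €1,741,400.00.
DOL = €14,626,698.00 ÷ €4,838,098.00 = 3.0232; DFL = €4,838,098.00 ÷ €3,096,698.00 = 1.5623.
Combined leverage = 3.0232 × 1.5623 = 4.7231.

4.72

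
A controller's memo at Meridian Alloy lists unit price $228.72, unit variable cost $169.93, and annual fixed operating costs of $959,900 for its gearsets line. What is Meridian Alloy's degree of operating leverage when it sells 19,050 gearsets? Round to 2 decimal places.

7.00

Total contribution margin = 19,050 × $58.79 = $1,119,949.50.
Subtracting fixed costs: EBIT = $1,119,949.50 − $959,900 = $160,049.50.
So DOL = total CM / EBIT = $1,119,949.50 / $160,049.50 = 6.9975.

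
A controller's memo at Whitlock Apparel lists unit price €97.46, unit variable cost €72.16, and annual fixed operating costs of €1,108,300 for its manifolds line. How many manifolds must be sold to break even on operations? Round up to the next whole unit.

Each unit contributes €97.46 − €72.16 = €25.30.
Units to break even: €1,108,300 ÷ €25.30 = 43,806.32, rounded up to 43,807.

43,807 manifolds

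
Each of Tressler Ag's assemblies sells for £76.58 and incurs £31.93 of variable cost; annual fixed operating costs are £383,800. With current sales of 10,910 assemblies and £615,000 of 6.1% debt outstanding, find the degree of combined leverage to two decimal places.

7.40

At 10,910 units, contribution = 10,910 × £44.65 = £487,131.50.
Operating income = contribution − fixed costs = £487,131.50 − £383,800 = £103,331.50. Interest = £37,515.00.
DOL = £487,131.50 ÷ £103,331.50 = 4.7143; DFL = £103,331.50 ÷ £65,816.50 = 1.5700.
DCL = DOL × DFL = 4.7143 × 1.5700 = 7.4015.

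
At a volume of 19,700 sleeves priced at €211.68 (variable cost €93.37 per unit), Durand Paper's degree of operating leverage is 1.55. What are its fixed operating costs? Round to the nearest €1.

Contribution at this volume is 19,700 × €118.31 = €2,330,707.00.
Since DOL = CM ÷ EBIT, EBIT = €2,330,707.00 ÷ 1.55 = €1,503,681.94.
And FC = contribution − EBIT = €2,330,707.00 − €1,503,681.94 = €827,025.

€827,025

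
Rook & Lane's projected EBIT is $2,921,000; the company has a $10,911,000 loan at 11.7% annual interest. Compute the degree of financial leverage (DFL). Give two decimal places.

1.78

Interest = $1,276,587.00.
Degree of financial leverage = EBIT / (EBIT − interest) = $2,921,000 / $1,644,413.00 = 1.7763.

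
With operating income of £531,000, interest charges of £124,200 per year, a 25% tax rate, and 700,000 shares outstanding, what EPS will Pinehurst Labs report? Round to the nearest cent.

Pre-tax income = £531,000 − £124,200.00 = £406,800.00.
After tax at 25%: net income = £406,800.00 × 0.75 = £305,100.00.
EPS = £305,100.00 ÷ 700,000 = £0.44.

£0.44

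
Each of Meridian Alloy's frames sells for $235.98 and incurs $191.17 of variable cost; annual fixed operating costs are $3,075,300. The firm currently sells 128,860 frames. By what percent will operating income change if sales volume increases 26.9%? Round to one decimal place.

At 128,860 units, contribution = 128,860 × $44.81 = $5,774,216.60.
Operating income = contribution − fixed costs = $5,774,216.60 − $3,075,300 = $2,698,916.60.
So DOL = total CM / EBIT = $5,774,216.60 / $2,698,916.60 = 2.1395.
%ΔEBIT = DOL × %ΔSales = 2.1395 × +26.9% = +57.6%.

+57.6%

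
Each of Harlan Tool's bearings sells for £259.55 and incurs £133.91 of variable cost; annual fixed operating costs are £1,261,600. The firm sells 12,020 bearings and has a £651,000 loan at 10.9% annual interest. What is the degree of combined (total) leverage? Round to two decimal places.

8.50

Contribution at this volume is 12,020 × £125.64 = £1,510,192.80.
Operating income = contribution − fixed costs = £1,510,192.80 − £1,261,600 = £248,592.80. Interest = £70,959.00, so EBIT − I = £177,633.80.
DCL = contribution ÷ (EBIT − I) = £1,510,192.80 ÷ £177,633.80 = 8.5017.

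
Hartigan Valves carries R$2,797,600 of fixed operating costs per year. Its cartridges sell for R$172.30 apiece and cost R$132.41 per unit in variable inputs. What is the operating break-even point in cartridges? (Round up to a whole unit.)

70,133 cartridges

Each unit contributes R$172.30 − R$132.41 = R$39.89.
Break-even Q = R$2,797,600 / R$39.89 = 70,132.87 → 70,133 cartridges.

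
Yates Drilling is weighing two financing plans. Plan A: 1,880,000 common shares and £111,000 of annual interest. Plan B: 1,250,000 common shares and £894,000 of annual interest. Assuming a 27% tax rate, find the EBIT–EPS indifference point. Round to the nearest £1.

At indifference, (EBIT − 111,000)(1 − t)/1,880,000 = (EBIT − 894,000)(1 − t)/1,250,000.
Cancelling (1 − t) and cross-multiplying: 1,250,000·(EBIT − 111,000) = 1,880,000·(EBIT − 894,000).
Solving, EBIT = (894,000·1,880,000 − 111,000·1,250,000) / (1,880,000 − 1,250,000) = 1,541,970,000,000 / 630,000 = 2,447,571.43.

£2,447,571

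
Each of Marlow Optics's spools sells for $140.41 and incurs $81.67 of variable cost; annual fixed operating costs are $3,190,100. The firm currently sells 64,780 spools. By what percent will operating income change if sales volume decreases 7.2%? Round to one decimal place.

Contribution at this volume is 64,780 × $58.74 = $3,805,177.20.
EBIT = $3,805,177.20 − $3,190,100 = $615,077.20.
Degree of operating leverage = $3,805,177.20 / $615,077.20 = 6.1865.
Operating income changes by 6.1865 × -7.2% = -44.5%.

-44.5%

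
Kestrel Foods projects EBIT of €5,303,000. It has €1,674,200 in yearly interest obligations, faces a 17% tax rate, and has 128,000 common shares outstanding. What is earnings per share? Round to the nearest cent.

€23.53

Pre-tax income = €5,303,000 − €1,674,200.00 = €3,628,800.00.
After tax at 17%: net income = €3,628,800.00 × 0.83 = €3,011,904.00.
Per share: €3,011,904.00 / 128,000 shares = €23.53.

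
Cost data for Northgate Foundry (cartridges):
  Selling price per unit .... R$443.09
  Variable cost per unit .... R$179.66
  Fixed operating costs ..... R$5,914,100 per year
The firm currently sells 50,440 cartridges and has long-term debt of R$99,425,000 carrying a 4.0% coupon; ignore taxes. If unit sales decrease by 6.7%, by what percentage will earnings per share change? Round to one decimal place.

Contribution at this volume is 50,440 × R$263.43 = R$13,287,409.20.
EBIT = R$13,287,409.20 − R$5,914,100 = R$7,373,309.20.
After interest of R$3,977,000.00, pre-tax earnings = R$3,396,309.20.
Degree of combined leverage = contribution ÷ (EBIT − I) = R$13,287,409.20 ÷ R$3,396,309.20 = 3.9123.
%ΔEPS = DCL × %ΔSales = 3.9123 × -6.7% = -26.2%.

-26.2%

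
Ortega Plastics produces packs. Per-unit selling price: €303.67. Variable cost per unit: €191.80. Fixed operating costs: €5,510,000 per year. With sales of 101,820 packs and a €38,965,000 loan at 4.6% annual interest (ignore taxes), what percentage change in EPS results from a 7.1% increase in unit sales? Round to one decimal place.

Contribution at this volume is 101,820 × €111.87 = €11,390,603.40.
Subtracting fixed costs: EBIT = €11,390,603.40 − €5,510,000 = €5,880,603.40.
Interest = €1,792,390.00, so EBIT − I = €4,088,213.40.
DCL = total CM / (EBIT − I) = €11,390,603.40 / €4,088,213.40 = 2.7862.
%ΔEPS = DCL × %ΔSales = 2.7862 × +7.1% = +19.8%.

+19.8%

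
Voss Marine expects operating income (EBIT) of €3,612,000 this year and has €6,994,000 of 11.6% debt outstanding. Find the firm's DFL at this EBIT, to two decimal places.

1.29

Interest = €811,304.00.
DFL = EBIT ÷ (EBIT − I) = €3,612,000 ÷ (€3,612,000 − €811,304.00) = €3,612,000 ÷ €2,800,696.00 = 1.2897.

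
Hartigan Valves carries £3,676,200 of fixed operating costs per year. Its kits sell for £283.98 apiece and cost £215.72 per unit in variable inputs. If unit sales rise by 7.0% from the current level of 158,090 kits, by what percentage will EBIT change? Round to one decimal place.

Contribution at this volume is 158,090 × £68.26 = £10,791,223.40.
Operating income = contribution − fixed costs = £10,791,223.40 − £3,676,200 = £7,115,023.40.
Degree of operating leverage = £10,791,223.40 / £7,115,023.40 = 1.5167.
So EBIT moves 1.5167 × (+7.0%) = +10.6%.

+10.6%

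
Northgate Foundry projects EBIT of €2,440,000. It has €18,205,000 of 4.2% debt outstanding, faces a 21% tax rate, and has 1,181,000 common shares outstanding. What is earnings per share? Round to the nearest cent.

€1.12

Pre-tax income = €2,440,000 − €764,610.00 = €1,675,390.00.
Net income = €1,675,390.00 × (1 − 0.21) = €1,323,558.10.
EPS = €1,323,558.10 ÷ 1,181,000 = €1.12.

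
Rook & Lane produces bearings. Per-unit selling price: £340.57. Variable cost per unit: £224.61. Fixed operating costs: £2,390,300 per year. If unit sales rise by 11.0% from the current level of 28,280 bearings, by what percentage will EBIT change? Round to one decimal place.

+40.6%

Total contribution margin = 28,280 × £115.96 = £3,279,348.80.
EBIT = £3,279,348.80 − £2,390,300 = £889,048.80.
DOL = contribution ÷ EBIT = £3,279,348.80 ÷ £889,048.80 = 3.6886.
%ΔEBIT = DOL × %ΔSales = 3.6886 × +11.0% = +40.6%.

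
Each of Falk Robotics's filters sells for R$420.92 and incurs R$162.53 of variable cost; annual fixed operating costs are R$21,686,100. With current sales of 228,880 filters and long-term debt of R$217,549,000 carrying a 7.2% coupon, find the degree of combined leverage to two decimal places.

2.71

Contribution at this volume is 228,880 × R$258.39 = R$59,140,303.20.
Subtracting fixed costs: EBIT = R$59,140,303.20 − R$21,686,100 = R$37,454,203.20. Interest = R$15,663,528.00.
DOL = R$59,140,303.20 ÷ R$37,454,203.20 = 1.5790; DFL = R$37,454,203.20 ÷ R$21,790,675.20 = 1.7188.
DCL = DOL × DFL = 1.5790 × 1.7188 = 2.7140.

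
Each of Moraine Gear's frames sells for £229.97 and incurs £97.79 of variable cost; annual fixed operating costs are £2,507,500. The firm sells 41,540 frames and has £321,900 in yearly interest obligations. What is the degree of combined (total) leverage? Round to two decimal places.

2.06

Contribution at this volume is 41,540 × £132.18 = £5,490,757.20.
Subtracting fixed costs: EBIT = £5,490,757.20 − £2,507,500 = £2,983,257.20. Interest = £321,900.00.
DOL = £5,490,757.20 ÷ £2,983,257.20 = 1.8405; DFL = £2,983,257.20 ÷ £2,661,357.20 = 1.1210.
DCL = DOL × DFL = 1.8405 × 1.1210 = 2.0632.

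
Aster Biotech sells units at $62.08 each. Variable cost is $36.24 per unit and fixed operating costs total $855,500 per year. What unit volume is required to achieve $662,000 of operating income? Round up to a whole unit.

Each unit contributes $62.08 − $36.24 = $25.84.
Required volume = (fixed costs + target profit) ÷ CM = ($855,500 + $662,000) ÷ $25.84 = 58,726.78, so 58,727 units.

58,727 units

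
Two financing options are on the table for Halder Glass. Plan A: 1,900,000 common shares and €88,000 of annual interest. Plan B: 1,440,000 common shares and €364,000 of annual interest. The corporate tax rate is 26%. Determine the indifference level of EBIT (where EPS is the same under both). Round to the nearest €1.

€1,228,000

At indifference, (EBIT − 88,000)(1 − t)/1,900,000 = (EBIT − 364,000)(1 − t)/1,440,000.
The (1 − t) factor cancels: (EBIT − 88,000) × 1,440,000 = (EBIT − 364,000) × 1,900,000.
Solving, EBIT = (364,000·1,900,000 − 88,000·1,440,000) / (1,900,000 − 1,440,000) = 564,880,000,000 / 460,000 = 1,228,000.00.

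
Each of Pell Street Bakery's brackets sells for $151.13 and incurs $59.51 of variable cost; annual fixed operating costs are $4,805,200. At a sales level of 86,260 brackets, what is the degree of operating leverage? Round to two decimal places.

2.55

Contribution at this volume is 86,260 × $91.62 = $7,903,141.20.
EBIT = $7,903,141.20 − $4,805,200 = $3,097,941.20.
DOL = contribution ÷ EBIT = $7,903,141.20 ÷ $3,097,941.20 = 2.5511.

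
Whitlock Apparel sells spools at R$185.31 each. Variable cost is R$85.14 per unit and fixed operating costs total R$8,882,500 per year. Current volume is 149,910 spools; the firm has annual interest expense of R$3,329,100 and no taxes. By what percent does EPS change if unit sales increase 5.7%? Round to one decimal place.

Contribution at this volume is 149,910 × R$100.17 = R$15,016,484.70.
EBIT = R$15,016,484.70 − R$8,882,500 = R$6,133,984.70.
After interest of R$3,329,100.00, pre-tax earnings = R$2,804,884.70.
DCL = total CM / (EBIT − I) = R$15,016,484.70 / R$2,804,884.70 = 5.3537.
EPS therefore changes by 5.3537 × (+5.7%) = +30.5%.

+30.5%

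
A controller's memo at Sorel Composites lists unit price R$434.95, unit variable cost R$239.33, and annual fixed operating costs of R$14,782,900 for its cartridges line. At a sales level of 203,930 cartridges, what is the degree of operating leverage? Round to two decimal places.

1.59

At 203,930 units, contribution = 203,930 × R$195.62 = R$39,892,786.60.
Operating income = contribution − fixed costs = R$39,892,786.60 − R$14,782,900 = R$25,109,886.60.
DOL = contribution ÷ EBIT = R$39,892,786.60 ÷ R$25,109,886.60 = 1.5887.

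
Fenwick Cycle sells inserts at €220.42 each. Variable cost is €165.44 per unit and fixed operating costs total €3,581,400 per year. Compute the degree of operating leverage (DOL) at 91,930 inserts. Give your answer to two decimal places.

3.43

Total contribution margin = 91,930 × €54.98 = €5,054,311.40.
EBIT = €5,054,311.40 − €3,581,400 = €1,472,911.40.
Degree of operating leverage = €5,054,311.40 / €1,472,911.40 = 3.4315.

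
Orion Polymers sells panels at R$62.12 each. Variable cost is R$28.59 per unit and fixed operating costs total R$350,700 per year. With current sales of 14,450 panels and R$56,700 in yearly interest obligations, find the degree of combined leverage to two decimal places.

6.28

At 14,450 units, contribution = 14,450 × R$33.53 = R$484,508.50.
Operating income = contribution − fixed costs = R$484,508.50 − R$350,700 = R$133,808.50. Interest = R$56,700.00, so EBIT − I = R$77,108.50.
DCL = contribution ÷ (EBIT − I) = R$484,508.50 ÷ R$77,108.50 = 6.2835.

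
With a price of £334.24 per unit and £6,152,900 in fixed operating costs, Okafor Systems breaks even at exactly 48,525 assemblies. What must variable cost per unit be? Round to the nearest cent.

£207.44

At break-even, FC = Q × (P − VC), so P − VC = £6,152,900 ÷ 48,525 = £126.7986.
Hence VC = price − CM = £334.24 − £126.7986 = £207.44.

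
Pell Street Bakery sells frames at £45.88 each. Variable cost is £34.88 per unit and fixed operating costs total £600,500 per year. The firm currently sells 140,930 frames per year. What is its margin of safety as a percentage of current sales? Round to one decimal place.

Contribution margin per unit = £45.88 − £34.88 = £11.00. Break-even units = £600,500 ÷ £11.00 = 54,590.91; break-even revenue = 54,590.91 × £45.88 = £2,504,630.91.
Actual sales revenue = 140,930 × £45.88 = £6,465,868.40.
Margin of safety = (£6,465,868.40 − £2,504,630.91) ÷ £6,465,868.40 = 61.3%.

61.3%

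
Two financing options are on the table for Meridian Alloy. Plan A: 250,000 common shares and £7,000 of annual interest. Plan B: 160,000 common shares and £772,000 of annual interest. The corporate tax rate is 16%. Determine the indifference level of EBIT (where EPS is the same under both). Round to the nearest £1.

At indifference, (EBIT − 7,000)(1 − t)/250,000 = (EBIT − 772,000)(1 − t)/160,000.
The (1 − t) factor cancels: (EBIT − 7,000) × 160,000 = (EBIT − 772,000) × 250,000.
Solving, EBIT = (772,000·250,000 − 7,000·160,000) / (250,000 − 160,000) = 191,880,000,000 / 90,000 = 2,132,000.00.

£2,132,000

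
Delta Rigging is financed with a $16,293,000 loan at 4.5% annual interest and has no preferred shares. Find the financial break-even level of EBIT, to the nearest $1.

Annual interest = 4.5% × $16,293,000 = $733,185.00.
With no preferred dividends, EPS = 0 when EBIT exactly covers interest, so the financial break-even EBIT is $733,185.00.

$733,185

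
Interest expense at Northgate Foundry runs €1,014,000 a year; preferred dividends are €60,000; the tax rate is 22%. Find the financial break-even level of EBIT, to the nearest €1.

Preferred dividends are paid after tax, so their pre-tax equivalent is €60,000 ÷ (1 − 0.22) = €76,923.08.
Financial break-even EBIT = interest + D_p ÷ (1 − t) = €1,014,000 + €76,923.08 = €1,090,923.08.

€1,090,923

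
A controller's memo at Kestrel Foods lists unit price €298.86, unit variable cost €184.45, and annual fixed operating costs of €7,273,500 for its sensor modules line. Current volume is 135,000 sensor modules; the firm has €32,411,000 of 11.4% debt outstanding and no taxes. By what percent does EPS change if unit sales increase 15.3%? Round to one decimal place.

At 135,000 units, contribution = 135,000 × €114.41 = €15,445,350.00.
Operating income = contribution − fixed costs = €15,445,350.00 − €7,273,500 = €8,171,850.00.
After interest of €3,694,854.00, pre-tax earnings = €4,476,996.00.
Degree of combined leverage = contribution ÷ (EBIT − I) = €15,445,350.00 ÷ €4,476,996.00 = 3.4499.
%ΔEPS = DCL × %ΔSales = 3.4499 × +15.3% = +52.8%.

+52.8%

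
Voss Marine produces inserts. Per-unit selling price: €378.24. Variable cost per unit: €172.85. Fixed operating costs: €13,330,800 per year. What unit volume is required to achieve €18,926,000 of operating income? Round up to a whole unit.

157,052 inserts

Unit CM = price − variable cost = €378.24 − €172.85 = €205.39.
Required volume = (fixed costs + target profit) ÷ CM = (€13,330,800 + €18,926,000) ÷ €205.39 = 157,051.46, so 157,052 inserts.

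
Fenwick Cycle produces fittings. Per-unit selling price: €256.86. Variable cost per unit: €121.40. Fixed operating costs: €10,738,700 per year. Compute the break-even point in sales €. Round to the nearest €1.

Contribution margin per unit = €256.86 − €121.40 = €135.46, a CM ratio of €135.46 ÷ €256.86 = 0.5274.
Break-even revenue = fixed costs × price ÷ CM = €10,738,700 × €256.86 ÷ €135.46 = €20,362,782.

€20,362,782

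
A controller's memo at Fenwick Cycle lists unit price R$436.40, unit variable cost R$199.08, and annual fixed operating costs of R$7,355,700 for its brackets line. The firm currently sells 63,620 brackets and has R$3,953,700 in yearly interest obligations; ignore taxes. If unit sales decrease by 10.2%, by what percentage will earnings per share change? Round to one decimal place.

-40.6%

Contribution at this volume is 63,620 × R$237.32 = R$15,098,298.40.
Subtracting fixed costs: EBIT = R$15,098,298.40 − R$7,355,700 = R$7,742,598.40.
Interest = R$3,953,700.00, so EBIT − I = R$3,788,898.40.
Degree of combined leverage = contribution ÷ (EBIT − I) = R$15,098,298.40 ÷ R$3,788,898.40 = 3.9849.
%ΔEPS = DCL × %ΔSales = 3.9849 × -10.2% = -40.6%.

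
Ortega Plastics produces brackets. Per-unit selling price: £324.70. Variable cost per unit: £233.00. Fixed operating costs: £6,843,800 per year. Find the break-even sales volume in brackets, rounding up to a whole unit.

Contribution margin per unit = £324.70 − £233.00 = £91.70.
Break-even Q = £6,843,800 / £91.70 = 74,632.50 → 74,633 brackets.

74,633 brackets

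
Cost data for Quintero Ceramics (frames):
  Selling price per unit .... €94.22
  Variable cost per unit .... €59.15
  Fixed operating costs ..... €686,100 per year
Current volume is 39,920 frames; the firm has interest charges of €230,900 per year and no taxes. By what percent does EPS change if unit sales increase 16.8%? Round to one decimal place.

At 39,920 units, contribution = 39,920 × €35.07 = €1,399,994.40.
Subtracting fixed costs: EBIT = €1,399,994.40 − €686,100 = €713,894.40.
Interest = €230,900.00, so EBIT − I = €482,994.40.
Degree of combined leverage = contribution ÷ (EBIT − I) = €1,399,994.40 ÷ €482,994.40 = 2.8986.
EPS therefore changes by 2.8986 × (+16.8%) = +48.7%.

+48.7%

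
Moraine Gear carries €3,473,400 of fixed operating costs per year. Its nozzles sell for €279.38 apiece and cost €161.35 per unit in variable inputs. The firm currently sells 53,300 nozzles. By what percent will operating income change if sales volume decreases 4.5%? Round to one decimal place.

-10.0%

Total contribution margin = 53,300 × €118.03 = €6,290,999.00.
Subtracting fixed costs: EBIT = €6,290,999.00 − €3,473,400 = €2,817,599.00.
So DOL = total CM / EBIT = €6,290,999.00 / €2,817,599.00 = 2.2328.
%ΔEBIT = DOL × %ΔSales = 2.2328 × -4.5% = -10.0%.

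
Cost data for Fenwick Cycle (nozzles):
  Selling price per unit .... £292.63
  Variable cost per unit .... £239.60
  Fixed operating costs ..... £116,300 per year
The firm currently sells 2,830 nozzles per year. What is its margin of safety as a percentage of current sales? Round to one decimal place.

Contribution margin per unit = £292.63 − £239.60 = £53.03. Break-even units = £116,300 ÷ £53.03 = 2,193.10; break-even revenue = 2,193.10 × £292.63 = £641,766.34.
Actual sales revenue = 2,830 × £292.63 = £828,142.90.
Margin of safety = (£828,142.90 − £641,766.34) ÷ £828,142.90 = 22.5%.

22.5%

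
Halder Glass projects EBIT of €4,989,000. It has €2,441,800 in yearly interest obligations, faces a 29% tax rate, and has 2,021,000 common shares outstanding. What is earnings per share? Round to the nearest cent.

€0.89

Pre-tax income = €4,989,000 − €2,441,800.00 = €2,547,200.00.
After tax at 29%: net income = €2,547,200.00 × 0.71 = €1,808,512.00.
EPS = €1,808,512.00 ÷ 2,021,000 = €0.89.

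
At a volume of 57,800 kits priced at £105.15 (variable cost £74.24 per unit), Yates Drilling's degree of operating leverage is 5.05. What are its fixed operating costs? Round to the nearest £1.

£1,432,816

Total contribution margin = 57,800 × £30.91 = £1,786,598.00.
DOL = contribution / EBIT, so EBIT = £1,786,598.00 / 5.05 = £353,781.78.
Fixed costs = CM − EBIT = £1,786,598.00 − £353,781.78 = £1,432,816.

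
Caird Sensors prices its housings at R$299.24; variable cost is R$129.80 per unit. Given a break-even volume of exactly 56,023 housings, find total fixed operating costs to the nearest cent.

Each unit contributes R$299.24 − R$129.80 = R$169.44.
Since BE = FC / CM, FC = 56,023 × R$169.44 = R$9,492,537.12.

R$9,492,537.12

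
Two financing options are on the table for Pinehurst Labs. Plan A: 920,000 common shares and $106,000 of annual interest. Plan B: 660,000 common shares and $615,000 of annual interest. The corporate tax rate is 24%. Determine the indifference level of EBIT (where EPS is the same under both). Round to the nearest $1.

$1,907,077

At indifference, (EBIT − 106,000)(1 − t)/920,000 = (EBIT − 615,000)(1 − t)/660,000.
The (1 − t) factor cancels: (EBIT − 106,000) × 660,000 = (EBIT − 615,000) × 920,000.
Solving, EBIT = (615,000·920,000 − 106,000·660,000) / (920,000 − 660,000) = 495,840,000,000 / 260,000 = 1,907,076.92.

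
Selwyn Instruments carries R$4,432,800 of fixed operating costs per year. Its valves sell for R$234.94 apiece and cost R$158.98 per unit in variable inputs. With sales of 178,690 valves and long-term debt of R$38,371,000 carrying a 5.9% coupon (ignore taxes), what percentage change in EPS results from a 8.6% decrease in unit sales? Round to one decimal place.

-17.0%

At 178,690 units, contribution = 178,690 × R$75.96 = R$13,573,292.40.
Subtracting fixed costs: EBIT = R$13,573,292.40 − R$4,432,800 = R$9,140,492.40.
After interest of R$2,263,889.00, pre-tax earnings = R$6,876,603.40.
Degree of combined leverage = contribution ÷ (EBIT − I) = R$13,573,292.40 ÷ R$6,876,603.40 = 1.9738.
%ΔEPS = DCL × %ΔSales = 1.9738 × -8.6% = -17.0%.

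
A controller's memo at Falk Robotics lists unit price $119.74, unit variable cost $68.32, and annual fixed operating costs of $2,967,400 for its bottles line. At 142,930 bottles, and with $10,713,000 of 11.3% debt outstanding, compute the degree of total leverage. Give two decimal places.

Contribution at this volume is 142,930 × $51.42 = $7,349,460.60.
Subtracting fixed costs: EBIT = $7,349,460.60 − $2,967,400 = $4,382,060.60. Interest = $1,210,569.00, so EBIT − I = $3,171,491.60.
Degree of total leverage = total CM / (EBIT − interest) = $7,349,460.60 / $3,171,491.60 = 2.3174.

2.32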